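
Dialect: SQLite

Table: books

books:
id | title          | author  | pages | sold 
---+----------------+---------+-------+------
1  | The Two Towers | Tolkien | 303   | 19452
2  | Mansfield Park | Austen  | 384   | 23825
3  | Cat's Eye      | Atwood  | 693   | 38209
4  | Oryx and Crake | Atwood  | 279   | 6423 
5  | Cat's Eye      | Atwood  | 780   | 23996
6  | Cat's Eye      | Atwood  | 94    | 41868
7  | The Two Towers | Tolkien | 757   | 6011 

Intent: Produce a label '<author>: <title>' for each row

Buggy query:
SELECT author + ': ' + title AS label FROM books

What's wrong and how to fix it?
Bug: SQLite uses || for string concatenation; + coerces text to numbers (yielding 0)

Fix: Use the || operator for string concatenation

Corrected query:
SELECT author || ': ' || title AS label FROM books

Result:
label                  
-----------------------
Tolkien: The Two Towers
Austen: Mansfield Park 
Atwood: Cat's Eye      
Atwood: Oryx and Crake 
Atwood: Cat's Eye      
Atwood: Cat's Eye      
Tolkien: The Two Towers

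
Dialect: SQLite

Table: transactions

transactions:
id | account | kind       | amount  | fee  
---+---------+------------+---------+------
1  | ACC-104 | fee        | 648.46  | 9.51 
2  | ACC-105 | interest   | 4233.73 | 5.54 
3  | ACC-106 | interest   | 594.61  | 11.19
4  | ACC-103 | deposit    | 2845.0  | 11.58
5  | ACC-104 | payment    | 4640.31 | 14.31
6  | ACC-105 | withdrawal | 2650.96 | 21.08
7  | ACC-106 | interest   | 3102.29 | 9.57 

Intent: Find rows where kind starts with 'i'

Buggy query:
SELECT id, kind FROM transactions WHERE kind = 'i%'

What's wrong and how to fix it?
Bug: Wildcards only work with LIKE; '=' treats '%' as a literal character

Fix: Replace '=' with LIKE so 'i%' is treated as a pattern

Corrected query:
SELECT id, kind FROM transactions WHERE kind LIKE 'i%'

Result:
id | kind    
---+---------
2  | interest
3  | interest
7  | interest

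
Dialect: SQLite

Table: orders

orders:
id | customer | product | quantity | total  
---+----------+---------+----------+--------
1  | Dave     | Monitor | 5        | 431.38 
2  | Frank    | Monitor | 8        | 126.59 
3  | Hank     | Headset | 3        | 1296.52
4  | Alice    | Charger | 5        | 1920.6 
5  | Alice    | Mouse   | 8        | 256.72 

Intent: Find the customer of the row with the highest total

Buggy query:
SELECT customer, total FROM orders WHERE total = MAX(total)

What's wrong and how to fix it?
Bug: WHERE is evaluated per row; an aggregate over the whole table isn't defined there

Fix: Use a subquery: WHERE total = (SELECT MAX(total) FROM orders)

Corrected query:
SELECT customer, total FROM orders WHERE total = (SELECT MAX(total) FROM orders)

Result:
customer | total 
---------+-------
Alice    | 1920.6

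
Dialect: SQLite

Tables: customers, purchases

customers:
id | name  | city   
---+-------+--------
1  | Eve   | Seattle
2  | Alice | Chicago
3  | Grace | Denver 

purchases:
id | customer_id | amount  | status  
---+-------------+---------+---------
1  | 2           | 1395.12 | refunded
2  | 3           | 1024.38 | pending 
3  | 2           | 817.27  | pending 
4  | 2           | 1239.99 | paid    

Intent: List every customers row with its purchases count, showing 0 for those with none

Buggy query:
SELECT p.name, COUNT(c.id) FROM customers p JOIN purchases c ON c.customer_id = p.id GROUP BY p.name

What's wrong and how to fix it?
Bug: An inner join excludes parents with zero children

Fix: Switch to LEFT JOIN to retain unmatched parent rows

Corrected query:
SELECT p.name, COUNT(c.id) FROM customers p LEFT JOIN purchases c ON c.customer_id = p.id GROUP BY p.name

Result:
name  | COUNT(c.id)
------+------------
Alice | 3          
Eve   | 0          
Grace | 1          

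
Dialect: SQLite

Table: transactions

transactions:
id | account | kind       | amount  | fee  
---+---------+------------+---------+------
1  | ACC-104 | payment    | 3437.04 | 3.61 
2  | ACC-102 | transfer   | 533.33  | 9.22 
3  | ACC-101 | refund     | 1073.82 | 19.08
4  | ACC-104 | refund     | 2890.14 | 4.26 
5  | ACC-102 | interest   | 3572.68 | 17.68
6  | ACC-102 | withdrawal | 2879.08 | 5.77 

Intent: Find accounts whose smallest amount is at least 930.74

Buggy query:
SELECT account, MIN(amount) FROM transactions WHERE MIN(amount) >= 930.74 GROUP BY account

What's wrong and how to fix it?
Bug: Aggregates like MIN are computed per group after WHERE runs

Fix: Replace WHERE with HAVING after the GROUP BY

Corrected query:
SELECT account, MIN(amount) FROM transactions GROUP BY account HAVING MIN(amount) >= 930.74

Result:
account | MIN(amount)
--------+------------
ACC-101 | 1073.82    
ACC-104 | 2890.14    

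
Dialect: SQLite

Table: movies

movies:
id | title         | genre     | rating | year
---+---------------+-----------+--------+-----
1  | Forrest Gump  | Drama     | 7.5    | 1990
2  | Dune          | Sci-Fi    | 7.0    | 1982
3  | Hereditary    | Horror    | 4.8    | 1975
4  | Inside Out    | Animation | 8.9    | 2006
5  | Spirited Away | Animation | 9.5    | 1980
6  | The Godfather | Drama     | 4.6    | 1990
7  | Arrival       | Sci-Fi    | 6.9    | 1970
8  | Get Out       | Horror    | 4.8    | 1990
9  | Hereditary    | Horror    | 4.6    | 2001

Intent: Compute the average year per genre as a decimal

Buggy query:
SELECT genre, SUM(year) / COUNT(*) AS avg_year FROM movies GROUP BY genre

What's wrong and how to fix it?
Bug: SUM(year) and COUNT(*) are both integers; the division truncates the fractional part

Fix: Cast one side to REAL so the division keeps the fractional part

Corrected query:
SELECT genre, SUM(year) * 1.0 / COUNT(*) AS avg_year FROM movies GROUP BY genre

Result:
genre     | avg_year   
----------+------------
Animation | 1993       
Drama     | 1990       
Horror    | 1988.666667
Sci-Fi    | 1976       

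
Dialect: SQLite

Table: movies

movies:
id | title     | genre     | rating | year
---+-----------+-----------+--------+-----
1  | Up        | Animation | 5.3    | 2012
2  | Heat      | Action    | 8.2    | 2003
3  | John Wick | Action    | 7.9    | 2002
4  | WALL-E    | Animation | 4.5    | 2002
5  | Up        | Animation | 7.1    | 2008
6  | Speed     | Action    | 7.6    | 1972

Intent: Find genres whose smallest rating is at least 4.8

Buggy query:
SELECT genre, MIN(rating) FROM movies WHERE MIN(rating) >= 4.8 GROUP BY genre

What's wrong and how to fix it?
Bug: Aggregates like MIN are computed per group after WHERE runs

Fix: Use HAVING for the per-group MIN condition

Corrected query:
SELECT genre, MIN(rating) FROM movies GROUP BY genre HAVING MIN(rating) >= 4.8

Result:
genre  | MIN(rating)
-------+------------
Action | 7.6        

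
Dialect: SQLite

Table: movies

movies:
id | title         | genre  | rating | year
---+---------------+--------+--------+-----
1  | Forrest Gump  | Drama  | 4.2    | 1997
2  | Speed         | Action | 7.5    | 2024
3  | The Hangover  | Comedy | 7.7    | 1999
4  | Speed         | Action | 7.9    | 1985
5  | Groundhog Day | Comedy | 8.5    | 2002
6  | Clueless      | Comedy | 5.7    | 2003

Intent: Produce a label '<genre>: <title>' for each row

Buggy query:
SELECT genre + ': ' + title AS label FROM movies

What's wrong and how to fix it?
Bug: '+' is numeric addition; on text columns SQLite converts them to 0 instead of concatenating

Fix: Use the || operator for string concatenation

Corrected query:
SELECT genre || ': ' || title AS label FROM movies

Result:
label                
---------------------
Drama: Forrest Gump  
Action: Speed        
Comedy: The Hangover 
Action: Speed        
Comedy: Groundhog Day
Comedy: Clueless     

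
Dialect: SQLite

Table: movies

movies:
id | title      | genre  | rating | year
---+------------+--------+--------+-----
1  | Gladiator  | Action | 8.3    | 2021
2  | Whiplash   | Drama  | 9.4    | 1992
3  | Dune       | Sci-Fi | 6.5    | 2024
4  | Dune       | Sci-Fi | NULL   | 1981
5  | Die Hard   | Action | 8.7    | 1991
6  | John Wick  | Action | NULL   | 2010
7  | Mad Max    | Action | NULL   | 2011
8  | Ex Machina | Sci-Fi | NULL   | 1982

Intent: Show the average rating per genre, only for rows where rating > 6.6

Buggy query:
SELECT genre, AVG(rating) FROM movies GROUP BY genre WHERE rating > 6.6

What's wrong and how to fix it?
Bug: Row-level WHERE must come before GROUP BY in the clause order

Fix: Place WHERE between FROM and GROUP BY

Corrected query:
SELECT genre, AVG(rating) FROM movies WHERE rating > 6.6 GROUP BY genre

Result:
genre  | AVG(rating)
-------+------------
Action | 8.5        
Drama  | 9.4        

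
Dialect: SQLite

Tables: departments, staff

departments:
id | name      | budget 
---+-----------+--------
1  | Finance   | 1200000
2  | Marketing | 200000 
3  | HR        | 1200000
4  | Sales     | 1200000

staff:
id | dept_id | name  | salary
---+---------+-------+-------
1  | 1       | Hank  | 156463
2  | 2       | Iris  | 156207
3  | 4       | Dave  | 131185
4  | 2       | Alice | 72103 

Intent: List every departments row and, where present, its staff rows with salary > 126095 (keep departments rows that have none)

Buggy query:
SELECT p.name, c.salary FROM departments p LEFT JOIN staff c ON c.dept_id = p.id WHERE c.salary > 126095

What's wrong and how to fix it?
Bug: A WHERE condition on the right-hand table after LEFT JOIN drops unmatched parents

Fix: Move the right-table condition into the ON clause so unmatched parents are kept

Corrected query:
SELECT p.name, c.salary FROM departments p LEFT JOIN staff c ON c.dept_id = p.id AND c.salary > 126095

Result:
name      | salary
----------+-------
Finance   | 156463
Marketing | 156207
HR        | NULL  
Sales     | 131185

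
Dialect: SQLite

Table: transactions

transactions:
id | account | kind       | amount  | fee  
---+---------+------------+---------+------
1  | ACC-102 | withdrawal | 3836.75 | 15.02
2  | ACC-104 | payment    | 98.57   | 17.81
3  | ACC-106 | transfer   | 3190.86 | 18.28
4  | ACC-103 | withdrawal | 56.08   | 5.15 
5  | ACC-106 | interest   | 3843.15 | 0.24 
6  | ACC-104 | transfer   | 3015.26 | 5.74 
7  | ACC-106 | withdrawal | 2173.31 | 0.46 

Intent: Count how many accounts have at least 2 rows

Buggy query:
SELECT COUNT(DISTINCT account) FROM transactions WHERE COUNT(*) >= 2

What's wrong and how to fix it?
Bug: COUNT(*) cannot appear in WHERE; the per-group count doesn't exist yet

Fix: Use a subquery that GROUPs and filters with HAVING, then count its rows

Corrected query:
SELECT COUNT(*) FROM (SELECT account FROM transactions GROUP BY account HAVING COUNT(*) >= 2)

Result:
COUNT(*)
--------
2       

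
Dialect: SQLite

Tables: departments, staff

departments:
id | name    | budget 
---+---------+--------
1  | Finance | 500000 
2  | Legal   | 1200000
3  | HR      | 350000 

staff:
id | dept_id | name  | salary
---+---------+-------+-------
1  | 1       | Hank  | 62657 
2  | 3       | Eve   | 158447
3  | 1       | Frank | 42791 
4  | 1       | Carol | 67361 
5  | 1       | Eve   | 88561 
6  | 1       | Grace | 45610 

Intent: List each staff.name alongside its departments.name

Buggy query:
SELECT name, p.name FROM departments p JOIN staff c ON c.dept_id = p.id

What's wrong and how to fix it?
Bug: 'name' exists in both joined tables, so the database can't tell which one is meant

Fix: Prefix ambiguous columns with the table alias

Corrected query:
SELECT c.name, p.name FROM departments p JOIN staff c ON c.dept_id = p.id

Result:
name  | name   
------+--------
Hank  | Finance
Eve   | HR     
Frank | Finance
Carol | Finance
Eve   | Finance
Grace | Finance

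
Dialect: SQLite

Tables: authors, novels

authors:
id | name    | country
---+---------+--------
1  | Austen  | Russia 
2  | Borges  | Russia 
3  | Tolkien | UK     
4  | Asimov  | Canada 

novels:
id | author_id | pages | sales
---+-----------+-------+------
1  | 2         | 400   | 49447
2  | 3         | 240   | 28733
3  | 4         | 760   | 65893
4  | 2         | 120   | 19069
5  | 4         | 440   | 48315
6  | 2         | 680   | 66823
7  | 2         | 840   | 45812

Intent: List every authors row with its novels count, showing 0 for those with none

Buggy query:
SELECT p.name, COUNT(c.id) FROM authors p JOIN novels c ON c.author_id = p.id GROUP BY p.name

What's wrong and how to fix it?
Bug: An inner join excludes parents with zero children

Fix: Use LEFT JOIN so parents without children still appear (COUNT(c.id) gives 0)

Corrected query:
SELECT p.name, COUNT(c.id) FROM authors p LEFT JOIN novels c ON c.author_id = p.id GROUP BY p.name

Result:
name    | COUNT(c.id)
--------+------------
Asimov  | 2          
Austen  | 0          
Borges  | 4          
Tolkien | 1          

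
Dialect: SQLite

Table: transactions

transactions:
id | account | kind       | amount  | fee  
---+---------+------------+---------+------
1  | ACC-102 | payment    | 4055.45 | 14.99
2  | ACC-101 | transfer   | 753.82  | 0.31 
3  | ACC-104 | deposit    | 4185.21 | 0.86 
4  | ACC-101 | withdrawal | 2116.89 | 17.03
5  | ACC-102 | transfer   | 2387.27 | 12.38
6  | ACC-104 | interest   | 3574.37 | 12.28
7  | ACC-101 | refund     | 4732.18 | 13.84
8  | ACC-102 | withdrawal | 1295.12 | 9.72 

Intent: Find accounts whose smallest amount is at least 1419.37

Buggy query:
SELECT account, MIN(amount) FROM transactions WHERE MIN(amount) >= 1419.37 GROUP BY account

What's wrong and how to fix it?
Bug: Aggregates like MIN are computed per group after WHERE runs

Fix: Replace WHERE with HAVING after the GROUP BY

Corrected query:
SELECT account, MIN(amount) FROM transactions GROUP BY account HAVING MIN(amount) >= 1419.37

Result:
account | MIN(amount)
--------+------------
ACC-104 | 3574.37    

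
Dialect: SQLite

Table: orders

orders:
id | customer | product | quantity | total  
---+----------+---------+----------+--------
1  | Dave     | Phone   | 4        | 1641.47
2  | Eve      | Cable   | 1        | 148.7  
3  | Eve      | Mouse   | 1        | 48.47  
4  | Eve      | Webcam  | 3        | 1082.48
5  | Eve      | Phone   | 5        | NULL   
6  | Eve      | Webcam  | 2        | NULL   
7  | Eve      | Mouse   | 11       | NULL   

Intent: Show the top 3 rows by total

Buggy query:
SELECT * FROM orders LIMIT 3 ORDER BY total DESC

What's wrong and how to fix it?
Bug: LIMIT must come after ORDER BY

Fix: Sort with ORDER BY, then apply LIMIT

Corrected query:
SELECT * FROM orders ORDER BY total DESC LIMIT 3

Result:
id | customer | product | quantity | total  
---+----------+---------+----------+--------
1  | Dave     | Phone   | 4        | 1641.47
4  | Eve      | Webcam  | 3        | 1082.48
2  | Eve      | Cable   | 1        | 148.7  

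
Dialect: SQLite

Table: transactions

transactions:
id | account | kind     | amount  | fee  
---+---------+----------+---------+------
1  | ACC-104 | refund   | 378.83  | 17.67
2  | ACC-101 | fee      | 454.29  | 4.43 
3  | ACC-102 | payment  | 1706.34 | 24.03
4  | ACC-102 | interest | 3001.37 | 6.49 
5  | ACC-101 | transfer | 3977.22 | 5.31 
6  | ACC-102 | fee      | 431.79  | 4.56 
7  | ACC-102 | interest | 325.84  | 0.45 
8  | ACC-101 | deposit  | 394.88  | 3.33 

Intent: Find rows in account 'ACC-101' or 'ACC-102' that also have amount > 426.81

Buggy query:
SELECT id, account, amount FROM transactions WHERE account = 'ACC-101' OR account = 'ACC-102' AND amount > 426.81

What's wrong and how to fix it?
Bug: AND binds tighter than OR, so this parses as account = 'ACC-101' OR (account = 'ACC-102' AND amount > 426.81)

Fix: Add parentheses around the OR so the AND applies to both alternatives

Corrected query:
SELECT id, account, amount FROM transactions WHERE (account = 'ACC-101' OR account = 'ACC-102') AND amount > 426.81

Result:
id | account | amount 
---+---------+--------
2  | ACC-101 | 454.29 
3  | ACC-102 | 1706.34
4  | ACC-102 | 3001.37
5  | ACC-101 | 3977.22
6  | ACC-102 | 431.79 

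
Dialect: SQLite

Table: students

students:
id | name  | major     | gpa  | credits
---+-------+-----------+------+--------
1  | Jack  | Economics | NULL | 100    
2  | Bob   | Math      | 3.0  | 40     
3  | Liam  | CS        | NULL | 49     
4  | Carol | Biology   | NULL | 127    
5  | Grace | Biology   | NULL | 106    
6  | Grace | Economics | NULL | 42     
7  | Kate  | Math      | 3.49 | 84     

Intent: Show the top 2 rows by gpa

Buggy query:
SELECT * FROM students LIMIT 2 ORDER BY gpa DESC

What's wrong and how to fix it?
Bug: ORDER BY cannot follow LIMIT; LIMIT is the final clause

Fix: Sort with ORDER BY, then apply LIMIT

Corrected query:
SELECT * FROM students ORDER BY gpa DESC LIMIT 2

Result:
id | name | major | gpa  | credits
---+------+-------+------+--------
7  | Kate | Math  | 3.49 | 84     
2  | Bob  | Math  | 3    | 40     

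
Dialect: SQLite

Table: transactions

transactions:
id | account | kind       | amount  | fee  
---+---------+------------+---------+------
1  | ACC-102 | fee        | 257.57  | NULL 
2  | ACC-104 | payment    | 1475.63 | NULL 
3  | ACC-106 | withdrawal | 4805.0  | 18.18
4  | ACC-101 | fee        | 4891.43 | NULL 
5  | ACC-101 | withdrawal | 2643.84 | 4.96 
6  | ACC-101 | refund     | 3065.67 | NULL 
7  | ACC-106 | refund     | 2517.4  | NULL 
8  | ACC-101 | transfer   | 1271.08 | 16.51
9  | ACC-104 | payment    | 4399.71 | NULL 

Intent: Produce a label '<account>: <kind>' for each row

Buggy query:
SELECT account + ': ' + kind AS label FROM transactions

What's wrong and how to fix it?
Bug: '+' is numeric addition; on text columns SQLite converts them to 0 instead of concatenating

Fix: Replace + with || to concatenate text

Corrected query:
SELECT account || ': ' || kind AS label FROM transactions

Result:
label              
-------------------
ACC-102: fee       
ACC-104: payment   
ACC-106: withdrawal
ACC-101: fee       
ACC-101: withdrawal
ACC-101: refund    
ACC-106: refund    
ACC-101: transfer  
ACC-104: payment   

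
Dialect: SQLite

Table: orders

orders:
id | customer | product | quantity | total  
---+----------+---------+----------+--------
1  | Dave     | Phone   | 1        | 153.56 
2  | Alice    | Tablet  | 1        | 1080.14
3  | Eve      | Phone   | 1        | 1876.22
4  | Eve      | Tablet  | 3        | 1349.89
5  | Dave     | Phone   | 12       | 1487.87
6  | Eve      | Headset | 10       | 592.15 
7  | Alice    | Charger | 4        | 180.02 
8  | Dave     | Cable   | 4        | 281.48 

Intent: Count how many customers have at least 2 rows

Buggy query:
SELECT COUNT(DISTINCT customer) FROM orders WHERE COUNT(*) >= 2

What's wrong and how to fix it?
Bug: WHERE filters individual rows, not groups, so a group-level COUNT is invalid there

Fix: Group first with HAVING COUNT(*) >= 2, then COUNT the resulting groups

Corrected query:
SELECT COUNT(*) FROM (SELECT customer FROM orders GROUP BY customer HAVING COUNT(*) >= 2)

Result:
COUNT(*)
--------
3       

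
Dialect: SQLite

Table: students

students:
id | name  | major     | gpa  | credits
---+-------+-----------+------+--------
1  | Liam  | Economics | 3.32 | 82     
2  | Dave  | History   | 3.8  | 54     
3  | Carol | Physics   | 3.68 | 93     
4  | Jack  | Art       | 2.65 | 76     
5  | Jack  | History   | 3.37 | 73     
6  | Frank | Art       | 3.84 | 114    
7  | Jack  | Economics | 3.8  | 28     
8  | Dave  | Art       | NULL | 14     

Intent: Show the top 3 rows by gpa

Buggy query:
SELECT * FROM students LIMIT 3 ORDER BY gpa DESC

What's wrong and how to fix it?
Bug: LIMIT must come after ORDER BY

Fix: Swap the clauses: ORDER BY first, then LIMIT

Corrected query:
SELECT * FROM students ORDER BY gpa DESC LIMIT 3

Result:
id | name  | major     | gpa  | credits
---+-------+-----------+------+--------
6  | Frank | Art       | 3.84 | 114    
2  | Dave  | History   | 3.8  | 54     
7  | Jack  | Economics | 3.8  | 28     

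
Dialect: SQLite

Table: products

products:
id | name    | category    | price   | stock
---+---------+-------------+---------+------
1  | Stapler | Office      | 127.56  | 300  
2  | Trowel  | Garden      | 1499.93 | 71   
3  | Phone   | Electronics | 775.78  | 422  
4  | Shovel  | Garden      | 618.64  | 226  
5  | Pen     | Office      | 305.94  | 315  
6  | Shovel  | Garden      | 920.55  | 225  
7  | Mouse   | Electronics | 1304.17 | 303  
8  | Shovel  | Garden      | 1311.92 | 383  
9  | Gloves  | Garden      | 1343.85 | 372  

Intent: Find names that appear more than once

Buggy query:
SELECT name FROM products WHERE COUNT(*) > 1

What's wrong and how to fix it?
Bug: COUNT(*) is an aggregate and cannot be used in WHERE

Fix: GROUP BY name, then filter groups with HAVING COUNT(*) > 1

Corrected query:
SELECT name FROM products GROUP BY name HAVING COUNT(*) > 1

Result:
name  
------
Shovel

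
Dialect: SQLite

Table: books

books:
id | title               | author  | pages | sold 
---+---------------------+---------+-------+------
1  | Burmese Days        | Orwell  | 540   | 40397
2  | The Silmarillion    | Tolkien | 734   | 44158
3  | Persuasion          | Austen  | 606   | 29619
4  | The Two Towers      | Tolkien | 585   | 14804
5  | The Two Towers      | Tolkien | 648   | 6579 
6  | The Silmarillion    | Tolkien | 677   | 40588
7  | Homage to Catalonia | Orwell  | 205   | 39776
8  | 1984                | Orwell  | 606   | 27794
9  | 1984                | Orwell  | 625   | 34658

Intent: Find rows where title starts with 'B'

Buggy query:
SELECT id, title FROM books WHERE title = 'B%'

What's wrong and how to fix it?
Bug: Wildcards only work with LIKE; '=' treats '%' as a literal character

Fix: Replace '=' with LIKE so 'B%' is treated as a pattern

Corrected query:
SELECT id, title FROM books WHERE title LIKE 'B%'

Result:
id | title       
---+-------------
1  | Burmese Days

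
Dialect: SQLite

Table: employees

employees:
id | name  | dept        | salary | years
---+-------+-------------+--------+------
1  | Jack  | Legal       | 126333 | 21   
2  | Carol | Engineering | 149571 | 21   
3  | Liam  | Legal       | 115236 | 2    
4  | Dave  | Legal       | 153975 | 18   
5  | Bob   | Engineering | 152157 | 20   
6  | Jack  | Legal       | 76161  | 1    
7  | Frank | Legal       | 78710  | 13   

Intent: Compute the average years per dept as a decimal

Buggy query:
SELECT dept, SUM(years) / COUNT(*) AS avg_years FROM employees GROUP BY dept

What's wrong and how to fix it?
Bug: SUM(years) and COUNT(*) are both integers; the division truncates the fractional part

Fix: Multiply by 1.0 (or CAST to REAL) to force floating-point division

Corrected query:
SELECT dept, SUM(years) * 1.0 / COUNT(*) AS avg_years FROM employees GROUP BY dept

Result:
dept        | avg_years
------------+----------
Engineering | 20.5     
Legal       | 11       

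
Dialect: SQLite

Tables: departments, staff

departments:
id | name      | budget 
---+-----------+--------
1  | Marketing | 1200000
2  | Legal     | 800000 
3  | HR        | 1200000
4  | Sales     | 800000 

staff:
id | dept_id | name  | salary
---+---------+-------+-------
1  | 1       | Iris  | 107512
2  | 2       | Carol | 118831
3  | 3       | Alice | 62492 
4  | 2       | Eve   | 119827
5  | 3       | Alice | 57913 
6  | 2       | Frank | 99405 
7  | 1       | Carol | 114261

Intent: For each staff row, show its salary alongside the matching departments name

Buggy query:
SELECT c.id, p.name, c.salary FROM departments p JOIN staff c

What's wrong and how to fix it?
Bug: JOIN with no ON clause produces a cartesian product; every staff row pairs with every departments row

Fix: Specify the join condition linking the foreign key to the parent id

Corrected query:
SELECT c.id, p.name, c.salary FROM departments p JOIN staff c ON c.dept_id = p.id

Result:
id | name      | salary
---+-----------+-------
1  | Marketing | 107512
2  | Legal     | 118831
3  | HR        | 62492 
4  | Legal     | 119827
5  | HR        | 57913 
6  | Legal     | 99405 
7  | Marketing | 114261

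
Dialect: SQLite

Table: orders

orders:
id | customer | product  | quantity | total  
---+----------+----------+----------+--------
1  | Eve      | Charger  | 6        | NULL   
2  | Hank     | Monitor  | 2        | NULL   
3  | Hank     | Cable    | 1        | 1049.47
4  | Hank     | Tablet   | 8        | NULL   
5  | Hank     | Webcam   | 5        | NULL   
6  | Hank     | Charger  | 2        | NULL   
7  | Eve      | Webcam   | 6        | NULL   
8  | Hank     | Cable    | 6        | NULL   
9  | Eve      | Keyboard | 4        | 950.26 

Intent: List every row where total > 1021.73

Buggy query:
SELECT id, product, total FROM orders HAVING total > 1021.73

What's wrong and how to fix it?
Bug: This is a non-aggregate query (no GROUP BY, no aggregates), so in SQLite the HAVING clause is invalid here; a row-level condition belongs in WHERE

Fix: Use WHERE for row-level filtering

Corrected query:
SELECT id, product, total FROM orders WHERE total > 1021.73

Result:
id | product | total  
---+---------+--------
3  | Cable   | 1049.47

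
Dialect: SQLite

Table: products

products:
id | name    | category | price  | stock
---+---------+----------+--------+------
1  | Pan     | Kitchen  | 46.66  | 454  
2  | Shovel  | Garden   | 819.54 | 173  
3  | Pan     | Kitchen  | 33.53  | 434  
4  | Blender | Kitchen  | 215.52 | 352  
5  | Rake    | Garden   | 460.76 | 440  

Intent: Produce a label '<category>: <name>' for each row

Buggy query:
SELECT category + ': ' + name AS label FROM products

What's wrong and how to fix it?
Bug: '+' is numeric addition; on text columns SQLite converts them to 0 instead of concatenating

Fix: Replace + with || to concatenate text

Corrected query:
SELECT category || ': ' || name AS label FROM products

Result:
label           
----------------
Kitchen: Pan    
Garden: Shovel  
Kitchen: Pan    
Kitchen: Blender
Garden: Rake    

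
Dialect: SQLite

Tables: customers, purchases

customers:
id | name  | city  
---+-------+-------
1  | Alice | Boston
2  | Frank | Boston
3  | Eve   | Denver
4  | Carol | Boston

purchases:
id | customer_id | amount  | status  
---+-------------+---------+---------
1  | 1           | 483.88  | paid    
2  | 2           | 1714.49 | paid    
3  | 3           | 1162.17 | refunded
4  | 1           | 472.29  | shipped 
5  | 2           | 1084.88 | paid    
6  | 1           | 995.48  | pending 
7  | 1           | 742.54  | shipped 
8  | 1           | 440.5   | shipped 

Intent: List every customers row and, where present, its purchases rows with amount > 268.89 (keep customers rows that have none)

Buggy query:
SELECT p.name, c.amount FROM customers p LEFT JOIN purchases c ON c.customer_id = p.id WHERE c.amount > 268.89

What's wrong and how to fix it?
Bug: A WHERE condition on the right-hand table after LEFT JOIN drops unmatched parents

Fix: Put 'c.amount > 268.89' in the JOIN's ON clause instead of WHERE

Corrected query:
SELECT p.name, c.amount FROM customers p LEFT JOIN purchases c ON c.customer_id = p.id AND c.amount > 268.89

Result:
name  | amount 
------+--------
Alice | 440.5  
Alice | 472.29 
Alice | 483.88 
Alice | 742.54 
Alice | 995.48 
Frank | 1084.88
Frank | 1714.49
Eve   | 1162.17
Carol | NULL   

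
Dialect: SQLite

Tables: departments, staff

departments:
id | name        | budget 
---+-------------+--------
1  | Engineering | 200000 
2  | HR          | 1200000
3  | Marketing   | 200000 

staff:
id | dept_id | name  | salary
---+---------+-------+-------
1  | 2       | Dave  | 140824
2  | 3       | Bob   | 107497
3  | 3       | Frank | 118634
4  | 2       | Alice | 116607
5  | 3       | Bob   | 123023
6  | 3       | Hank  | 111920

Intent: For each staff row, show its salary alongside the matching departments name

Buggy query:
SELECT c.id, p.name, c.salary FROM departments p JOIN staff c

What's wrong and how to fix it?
Bug: Missing join condition: each staff row is matched to all departments rows instead of just its own

Fix: Specify the join condition linking the foreign key to the parent id

Corrected query:
SELECT c.id, p.name, c.salary FROM departments p JOIN staff c ON c.dept_id = p.id

Result:
id | name      | salary
---+-----------+-------
1  | HR        | 140824
2  | Marketing | 107497
3  | Marketing | 118634
4  | HR        | 116607
5  | Marketing | 123023
6  | Marketing | 111920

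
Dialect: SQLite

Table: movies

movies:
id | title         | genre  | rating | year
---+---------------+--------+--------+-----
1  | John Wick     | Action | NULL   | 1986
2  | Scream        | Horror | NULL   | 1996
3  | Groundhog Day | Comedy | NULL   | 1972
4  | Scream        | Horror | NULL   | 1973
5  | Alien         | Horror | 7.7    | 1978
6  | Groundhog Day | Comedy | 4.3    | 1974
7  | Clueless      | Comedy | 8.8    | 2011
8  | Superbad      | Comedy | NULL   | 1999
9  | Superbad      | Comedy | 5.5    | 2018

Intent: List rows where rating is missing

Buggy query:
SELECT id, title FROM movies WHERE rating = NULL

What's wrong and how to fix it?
Bug: '= NULL' is always unknown in SQL three-valued logic, so no rows match

Fix: Replace '= NULL' with 'IS NULL'

Corrected query:
SELECT id, title FROM movies WHERE rating IS NULL

Result:
id | title        
---+--------------
1  | John Wick    
2  | Scream       
3  | Groundhog Day
4  | Scream       
8  | Superbad     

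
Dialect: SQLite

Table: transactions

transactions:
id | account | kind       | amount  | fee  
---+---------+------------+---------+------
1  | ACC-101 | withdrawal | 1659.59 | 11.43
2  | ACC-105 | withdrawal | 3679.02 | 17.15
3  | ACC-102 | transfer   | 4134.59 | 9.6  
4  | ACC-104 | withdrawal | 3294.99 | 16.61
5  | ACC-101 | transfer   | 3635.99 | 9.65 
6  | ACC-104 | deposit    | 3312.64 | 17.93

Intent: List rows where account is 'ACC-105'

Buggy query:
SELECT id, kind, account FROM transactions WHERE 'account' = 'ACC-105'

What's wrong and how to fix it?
Bug: Single quotes denote string literals in SQL; the column name is being compared as a constant string

Fix: Remove the quotes around the column name (or use double quotes for an identifier)

Corrected query:
SELECT id, kind, account FROM transactions WHERE account = 'ACC-105'

Result:
id | kind       | account
---+------------+--------
2  | withdrawal | ACC-105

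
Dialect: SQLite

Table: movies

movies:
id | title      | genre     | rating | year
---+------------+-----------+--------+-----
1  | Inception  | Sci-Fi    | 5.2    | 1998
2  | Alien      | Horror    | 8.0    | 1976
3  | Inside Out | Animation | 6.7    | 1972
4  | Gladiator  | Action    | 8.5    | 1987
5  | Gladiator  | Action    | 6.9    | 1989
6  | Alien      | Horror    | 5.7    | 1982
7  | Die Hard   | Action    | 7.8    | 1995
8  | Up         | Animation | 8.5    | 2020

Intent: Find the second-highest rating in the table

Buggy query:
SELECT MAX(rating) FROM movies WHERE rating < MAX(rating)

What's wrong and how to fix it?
Bug: MAX(rating) on the right of the comparison is an aggregate-in-WHERE error

Fix: Put the inner MAX in a scalar subquery

Corrected query:
SELECT MAX(rating) FROM movies WHERE rating < (SELECT MAX(rating) FROM movies)

Result:
MAX(rating)
-----------
8          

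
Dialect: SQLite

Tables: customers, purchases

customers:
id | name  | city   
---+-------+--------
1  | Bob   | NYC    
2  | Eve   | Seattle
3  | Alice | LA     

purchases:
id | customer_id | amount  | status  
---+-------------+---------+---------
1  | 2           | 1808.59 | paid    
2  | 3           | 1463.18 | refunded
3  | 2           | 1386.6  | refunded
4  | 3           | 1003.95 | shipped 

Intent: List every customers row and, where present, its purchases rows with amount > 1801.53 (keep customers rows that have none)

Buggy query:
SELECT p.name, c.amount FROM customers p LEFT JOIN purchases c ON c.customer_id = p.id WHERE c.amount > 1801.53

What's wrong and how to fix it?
Bug: A WHERE condition on the right-hand table after LEFT JOIN drops unmatched parents

Fix: Put 'c.amount > 1801.53' in the JOIN's ON clause instead of WHERE

Corrected query:
SELECT p.name, c.amount FROM customers p LEFT JOIN purchases c ON c.customer_id = p.id AND c.amount > 1801.53

Result:
name  | amount 
------+--------
Bob   | NULL   
Eve   | 1808.59
Alice | NULL   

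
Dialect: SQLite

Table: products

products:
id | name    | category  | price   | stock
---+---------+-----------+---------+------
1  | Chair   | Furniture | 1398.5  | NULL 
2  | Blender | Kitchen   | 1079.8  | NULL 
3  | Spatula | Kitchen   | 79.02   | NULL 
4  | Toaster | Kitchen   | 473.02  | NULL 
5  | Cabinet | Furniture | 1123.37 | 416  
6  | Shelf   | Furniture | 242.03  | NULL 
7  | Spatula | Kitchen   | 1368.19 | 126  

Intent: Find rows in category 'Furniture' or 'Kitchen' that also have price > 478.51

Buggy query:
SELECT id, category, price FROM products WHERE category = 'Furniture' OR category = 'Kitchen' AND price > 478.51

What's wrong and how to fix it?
Bug: Without parentheses, AND is evaluated before OR, so the price filter only applies to the 'Kitchen' branch

Fix: Group the OR with parentheses (or use IN), then AND the threshold

Corrected query:
SELECT id, category, price FROM products WHERE (category = 'Furniture' OR category = 'Kitchen') AND price > 478.51

Result:
id | category  | price  
---+-----------+--------
1  | Furniture | 1398.5 
2  | Kitchen   | 1079.8 
5  | Furniture | 1123.37
7  | Kitchen   | 1368.19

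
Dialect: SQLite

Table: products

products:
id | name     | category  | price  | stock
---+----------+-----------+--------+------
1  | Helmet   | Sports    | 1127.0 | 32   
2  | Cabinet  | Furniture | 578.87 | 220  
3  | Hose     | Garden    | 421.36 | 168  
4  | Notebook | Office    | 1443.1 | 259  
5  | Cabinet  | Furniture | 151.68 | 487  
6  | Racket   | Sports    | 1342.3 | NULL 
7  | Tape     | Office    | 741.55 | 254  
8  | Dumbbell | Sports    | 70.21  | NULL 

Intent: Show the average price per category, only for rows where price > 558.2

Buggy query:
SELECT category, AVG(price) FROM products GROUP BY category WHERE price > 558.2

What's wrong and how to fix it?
Bug: WHERE cannot follow GROUP BY

Fix: Move the WHERE clause before GROUP BY

Corrected query:
SELECT category, AVG(price) FROM products WHERE price > 558.2 GROUP BY category

Result:
category  | AVG(price)
----------+-----------
Furniture | 578.87    
Office    | 1092.325  
Sports    | 1234.65   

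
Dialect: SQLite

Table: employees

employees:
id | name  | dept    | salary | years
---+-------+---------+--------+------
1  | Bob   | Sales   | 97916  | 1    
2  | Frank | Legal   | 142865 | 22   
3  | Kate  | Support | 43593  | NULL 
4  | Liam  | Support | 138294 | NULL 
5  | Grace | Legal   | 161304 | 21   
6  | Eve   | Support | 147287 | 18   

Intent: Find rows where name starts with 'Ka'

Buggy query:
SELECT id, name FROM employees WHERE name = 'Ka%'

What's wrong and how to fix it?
Bug: Wildcards only work with LIKE; '=' treats '%' as a literal character

Fix: Replace '=' with LIKE so 'Ka%' is treated as a pattern

Corrected query:
SELECT id, name FROM employees WHERE name LIKE 'Ka%'

Result:
id | name
---+-----
3  | Kate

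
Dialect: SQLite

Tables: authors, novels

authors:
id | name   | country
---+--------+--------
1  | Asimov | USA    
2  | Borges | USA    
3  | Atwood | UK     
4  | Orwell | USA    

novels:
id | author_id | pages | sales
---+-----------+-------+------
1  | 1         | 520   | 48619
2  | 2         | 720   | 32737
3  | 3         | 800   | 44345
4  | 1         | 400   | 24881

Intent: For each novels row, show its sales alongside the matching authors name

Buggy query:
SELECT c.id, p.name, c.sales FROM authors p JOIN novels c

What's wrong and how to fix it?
Bug: Missing join condition: each novels row is matched to all authors rows instead of just its own

Fix: Add ON c.author_id = p.id to the JOIN

Corrected query:
SELECT c.id, p.name, c.sales FROM authors p JOIN novels c ON c.author_id = p.id

Result:
id | name   | sales
---+--------+------
1  | Asimov | 48619
2  | Borges | 32737
3  | Atwood | 44345
4  | Asimov | 24881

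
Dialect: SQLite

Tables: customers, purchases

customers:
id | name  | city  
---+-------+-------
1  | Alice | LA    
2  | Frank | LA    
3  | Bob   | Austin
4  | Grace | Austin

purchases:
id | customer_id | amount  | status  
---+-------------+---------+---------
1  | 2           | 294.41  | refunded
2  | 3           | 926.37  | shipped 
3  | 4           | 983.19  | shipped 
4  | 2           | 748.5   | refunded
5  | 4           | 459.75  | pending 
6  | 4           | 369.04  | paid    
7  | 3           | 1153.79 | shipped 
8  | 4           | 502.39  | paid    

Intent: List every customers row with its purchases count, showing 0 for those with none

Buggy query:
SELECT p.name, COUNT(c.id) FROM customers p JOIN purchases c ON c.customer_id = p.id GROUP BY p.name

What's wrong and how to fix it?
Bug: INNER JOIN drops customers rows that have no matching purchases rows

Fix: Switch to LEFT JOIN to retain unmatched parent rows

Corrected query:
SELECT p.name, COUNT(c.id) FROM customers p LEFT JOIN purchases c ON c.customer_id = p.id GROUP BY p.name

Result:
name  | COUNT(c.id)
------+------------
Alice | 0          
Bob   | 2          
Frank | 2          
Grace | 4          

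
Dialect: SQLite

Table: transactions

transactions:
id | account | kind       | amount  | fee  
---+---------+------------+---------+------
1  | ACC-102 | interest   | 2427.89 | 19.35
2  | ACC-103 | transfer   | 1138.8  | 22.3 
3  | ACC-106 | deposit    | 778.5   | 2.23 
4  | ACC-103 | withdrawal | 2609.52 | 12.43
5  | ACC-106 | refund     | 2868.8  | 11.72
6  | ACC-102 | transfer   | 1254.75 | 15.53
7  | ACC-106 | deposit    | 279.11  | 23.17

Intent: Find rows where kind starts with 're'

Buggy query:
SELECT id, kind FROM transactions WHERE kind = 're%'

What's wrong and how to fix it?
Bug: '=' compares the literal string including the % character; pattern matching needs LIKE

Fix: Use LIKE for wildcard pattern matching

Corrected query:
SELECT id, kind FROM transactions WHERE kind LIKE 're%'

Result:
id | kind  
---+-------
5  | refund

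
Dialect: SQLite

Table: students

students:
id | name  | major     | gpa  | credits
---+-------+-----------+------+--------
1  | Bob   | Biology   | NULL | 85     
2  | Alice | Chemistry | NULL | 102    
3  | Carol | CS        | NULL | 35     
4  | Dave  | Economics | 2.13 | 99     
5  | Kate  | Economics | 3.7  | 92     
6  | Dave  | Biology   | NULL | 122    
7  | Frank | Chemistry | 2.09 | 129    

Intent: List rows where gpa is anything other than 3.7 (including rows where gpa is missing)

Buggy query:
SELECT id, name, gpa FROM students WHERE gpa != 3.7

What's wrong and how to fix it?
Bug: Inequality against NULL is unknown, not true; rows with NULL are dropped

Fix: Add an explicit OR gpa IS NULL to include the missing-value rows

Corrected query:
SELECT id, name, gpa FROM students WHERE gpa != 3.7 OR gpa IS NULL

Result:
id | name  | gpa 
---+-------+-----
1  | Bob   | NULL
2  | Alice | NULL
3  | Carol | NULL
4  | Dave  | 2.13
6  | Dave  | NULL
7  | Frank | 2.09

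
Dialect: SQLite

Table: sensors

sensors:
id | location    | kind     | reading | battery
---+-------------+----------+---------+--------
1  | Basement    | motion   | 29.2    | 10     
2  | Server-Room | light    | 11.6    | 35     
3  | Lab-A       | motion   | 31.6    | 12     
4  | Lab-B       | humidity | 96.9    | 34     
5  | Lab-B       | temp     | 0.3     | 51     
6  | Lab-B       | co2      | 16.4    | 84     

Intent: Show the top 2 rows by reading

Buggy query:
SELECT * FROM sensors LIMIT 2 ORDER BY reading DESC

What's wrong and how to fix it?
Bug: LIMIT must come after ORDER BY

Fix: Swap the clauses: ORDER BY first, then LIMIT

Corrected query:
SELECT * FROM sensors ORDER BY reading DESC LIMIT 2

Result:
id | location | kind     | reading | battery
---+----------+----------+---------+--------
4  | Lab-B    | humidity | 96.9    | 34     
3  | Lab-A    | motion   | 31.6    | 12     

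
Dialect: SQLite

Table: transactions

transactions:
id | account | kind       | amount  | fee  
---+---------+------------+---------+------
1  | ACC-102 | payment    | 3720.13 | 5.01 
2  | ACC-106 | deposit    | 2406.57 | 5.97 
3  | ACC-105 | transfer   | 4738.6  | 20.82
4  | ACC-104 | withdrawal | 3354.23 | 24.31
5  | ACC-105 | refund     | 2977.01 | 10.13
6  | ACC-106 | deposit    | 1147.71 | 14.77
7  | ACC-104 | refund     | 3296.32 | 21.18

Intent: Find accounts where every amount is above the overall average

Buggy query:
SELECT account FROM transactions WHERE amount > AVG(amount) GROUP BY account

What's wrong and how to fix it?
Bug: AVG() is an aggregate; it can't sit directly in WHERE

Fix: Compute the overall average in a scalar subquery and compare each group's MIN against it in HAVING

Corrected query:
SELECT account FROM transactions GROUP BY account HAVING MIN(amount) > (SELECT AVG(amount) FROM transactions)

Result:
account
-------
ACC-102
ACC-104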